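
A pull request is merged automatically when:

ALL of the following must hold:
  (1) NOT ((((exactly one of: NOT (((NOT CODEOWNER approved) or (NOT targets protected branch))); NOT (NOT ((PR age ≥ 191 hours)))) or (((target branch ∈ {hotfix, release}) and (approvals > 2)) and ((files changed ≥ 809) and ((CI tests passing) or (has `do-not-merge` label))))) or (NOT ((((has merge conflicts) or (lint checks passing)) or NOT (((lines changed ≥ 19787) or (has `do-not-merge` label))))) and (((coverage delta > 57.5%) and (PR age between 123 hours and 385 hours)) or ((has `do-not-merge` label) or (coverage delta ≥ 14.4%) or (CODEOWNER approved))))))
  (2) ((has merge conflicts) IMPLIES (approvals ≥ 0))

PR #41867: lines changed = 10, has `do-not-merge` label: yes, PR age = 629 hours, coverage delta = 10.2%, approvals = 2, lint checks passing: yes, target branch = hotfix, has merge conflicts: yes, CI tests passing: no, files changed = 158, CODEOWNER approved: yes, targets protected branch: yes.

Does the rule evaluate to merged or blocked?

Merged

Atomic conditions:
  NOT CODEOWNER approved: yes → false
  NOT targets protected branch: yes → false
  PR age ≥ 191 hours: 629 ≥ 191 is true
  target branch ∈ {hotfix, release}: hotfix is in the set → true
  approvals > 2: 2 > 2 is false
  files changed ≥ 809: 158 ≥ 809 is false
  CI tests passing: no → false
  has `do-not-merge` label: yes → true
  has merge conflicts: yes → true
  lint checks passing: yes → true
  lines changed ≥ 19787: 10 ≥ 19787 is false
  coverage delta > 57.5%: 10.2 > 57.5 is false
  PR age between 123 hours and 385 hours: 629 in [123, 385] is false
  coverage delta ≥ 14.4%: 10.2 ≥ 14.4 is false
  CODEOWNER approved: yes → true
  approvals ≥ 0: 2 ≥ 0 is true
Combine:
[1.1.1.1.1.1] false OR false = false
[1.1.1.1.1] NOT false = true
[1.1.1.1.2.1] NOT true = false
[1.1.1.1.2] NOT false = true
[1.1.1.1] exactly-one(true, true) = false
[1.1.1.2.1] true AND false = false
[1.1.1.2.2.2] false OR true = true
[1.1.1.2.2] false AND true = false
[1.1.1.2] false AND false = false
[1.1.1] false OR false = false
[1.1.2.1.1.1] true OR true = true
[1.1.2.1.1.2.1] false OR true = true
[1.1.2.1.1.2] NOT true = false
[1.1.2.1.1] true OR false = true
[1.1.2.1] NOT true = false
[1.1.2.2.1] false AND false = false
[1.1.2.2.2] true OR false OR true = true
[1.1.2.2] false OR true = true
[1.1.2] false AND true = false
[1.1] false OR false = false
[1] NOT false = true
[2] true → true = true
[root] true AND true = true
Overall: true → merged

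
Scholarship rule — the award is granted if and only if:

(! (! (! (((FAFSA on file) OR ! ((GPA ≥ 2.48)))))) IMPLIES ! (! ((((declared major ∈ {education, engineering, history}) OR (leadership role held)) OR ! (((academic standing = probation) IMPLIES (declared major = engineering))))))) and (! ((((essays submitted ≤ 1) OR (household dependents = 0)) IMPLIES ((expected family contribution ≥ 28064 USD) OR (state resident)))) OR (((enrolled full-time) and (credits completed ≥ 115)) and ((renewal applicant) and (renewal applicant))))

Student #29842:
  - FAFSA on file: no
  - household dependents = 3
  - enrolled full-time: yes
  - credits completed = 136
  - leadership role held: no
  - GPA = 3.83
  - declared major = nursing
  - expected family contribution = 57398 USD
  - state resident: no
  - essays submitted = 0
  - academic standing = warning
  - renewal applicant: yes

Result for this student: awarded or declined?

Atomic conditions:
  FAFSA on file: no → false
  GPA ≥ 2.48: 3.83 ≥ 2.48 is true
  declared major ∈ {education, engineering, history}: nursing is not in the set → false
  leadership role held: no → false
  academic standing = probation: warning == probation is false
  declared major = engineering: nursing == engineering is false
  essays submitted ≤ 1: 0 ≤ 1 is true
  household dependents = 0: 3 == 0 is false
  expected family contribution ≥ 28064 USD: 57398 ≥ 28064 is true
  state resident: no → false
  enrolled full-time: yes → true
  credits completed ≥ 115: 136 ≥ 115 is true
  renewal applicant: yes → true
Combine:
[1.1.1.1.1.2] NOT true = false
[1.1.1.1.1] false OR false = false
[1.1.1.1] NOT false = true
[1.1.1] NOT true = false
[1.1] NOT false = true
[1.2.1.1.1] false OR false = false
[1.2.1.1.2.1] false → false (antecedent false ⇒ implication holds) = true
[1.2.1.1.2] NOT true = false
[1.2.1.1] false OR false = false
[1.2.1] NOT false = true
[1.2] NOT true = false
[1] true → false = false
[2.1.1.1] true OR false = true
[2.1.1.2] true OR false = true
[2.1.1] true → true = true
[2.1] NOT true = false
[2.2.1] true AND true = true
[2.2.2] true AND true = true
[2.2] true AND true = true
[2] false OR true = true
[root] false AND true = false
Overall: false → declined

Declined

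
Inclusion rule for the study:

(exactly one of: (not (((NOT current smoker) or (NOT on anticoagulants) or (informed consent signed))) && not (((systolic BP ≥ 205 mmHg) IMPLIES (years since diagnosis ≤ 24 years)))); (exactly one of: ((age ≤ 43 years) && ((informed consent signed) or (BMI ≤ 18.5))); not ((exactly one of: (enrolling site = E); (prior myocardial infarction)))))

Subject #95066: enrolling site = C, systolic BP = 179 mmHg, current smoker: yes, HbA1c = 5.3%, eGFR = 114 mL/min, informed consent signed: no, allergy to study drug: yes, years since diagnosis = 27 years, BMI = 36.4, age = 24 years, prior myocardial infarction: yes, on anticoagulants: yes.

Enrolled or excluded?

Atomic conditions:
  NOT current smoker: yes → false
  NOT on anticoagulants: yes → false
  informed consent signed: no → false
  systolic BP ≥ 205 mmHg: 179 ≥ 205 is false
  years since diagnosis ≤ 24 years: 27 ≤ 24 is false
  age ≤ 43 years: 24 ≤ 43 is true
  BMI ≤ 18.5: 36.4 ≤ 18.5 is false
  enrolling site = E: C == E is false
  prior myocardial infarction: yes → true
Combine:
[1.1.1] false OR false OR false = false
[1.1] NOT false = true
[1.2.1] false → false (antecedent false ⇒ implication holds) = true
[1.2] NOT true = false
[1] true AND false = false
[2.1.2] false OR false = false
[2.1] true AND false = false
[2.2.1] exactly-one(false, true) = true
[2.2] NOT true = false
[2] exactly-one(false, false) = false
[root] exactly-one(false, false) = false
Overall: false → excluded

Excluded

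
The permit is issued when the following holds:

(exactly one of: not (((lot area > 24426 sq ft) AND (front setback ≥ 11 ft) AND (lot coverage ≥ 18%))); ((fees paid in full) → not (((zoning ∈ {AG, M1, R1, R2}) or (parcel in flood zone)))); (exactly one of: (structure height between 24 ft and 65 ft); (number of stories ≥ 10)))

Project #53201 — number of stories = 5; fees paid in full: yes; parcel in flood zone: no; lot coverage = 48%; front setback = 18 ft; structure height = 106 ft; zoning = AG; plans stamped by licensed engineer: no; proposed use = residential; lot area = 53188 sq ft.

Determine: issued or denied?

Atomic conditions:
  lot area > 24426 sq ft: 53188 > 24426 is true
  front setback ≥ 11 ft: 18 ≥ 11 is true
  lot coverage ≥ 18%: 48 ≥ 18 is true
  fees paid in full: yes → true
  zoning ∈ {AG, M1, R1, R2}: AG is in the set → true
  parcel in flood zone: no → false
  structure height between 24 ft and 65 ft: 106 in [24, 65] is false
  number of stories ≥ 10: 5 ≥ 10 is false
Combine:
[1.1] true AND true AND true = true
[1] NOT true = false
[2.2.1] true OR false = true
[2.2] NOT true = false
[2] true → false = false
[3] exactly-one(false, false) = false
[root] exactly-one(false, false, false) = false
Overall: false → denied

Denied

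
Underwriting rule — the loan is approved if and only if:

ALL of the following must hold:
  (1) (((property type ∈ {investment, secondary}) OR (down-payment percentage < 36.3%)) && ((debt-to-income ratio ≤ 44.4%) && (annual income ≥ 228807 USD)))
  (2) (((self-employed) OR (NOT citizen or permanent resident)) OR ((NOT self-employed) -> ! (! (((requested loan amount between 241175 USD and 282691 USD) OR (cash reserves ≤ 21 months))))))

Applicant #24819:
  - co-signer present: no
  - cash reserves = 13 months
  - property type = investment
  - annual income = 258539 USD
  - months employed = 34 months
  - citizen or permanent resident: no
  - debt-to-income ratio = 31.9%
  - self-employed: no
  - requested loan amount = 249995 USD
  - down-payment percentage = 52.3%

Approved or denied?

Approved

Atomic conditions:
  property type ∈ {investment, secondary}: investment is in the set → true
  down-payment percentage < 36.3%: 52.3 < 36.3 is false
  debt-to-income ratio ≤ 44.4%: 31.9 ≤ 44.4 is true
  annual income ≥ 228807 USD: 258539 ≥ 228807 is true
  self-employed: no → false
  NOT citizen or permanent resident: no → true
  NOT self-employed: no → true
  requested loan amount between 241175 USD and 282691 USD: 249995 in [241175, 282691] is true
  cash reserves ≤ 21 months: 13 ≤ 21 is true
Combine:
[1.1] true OR false = true
[1.2] true AND true = true
[1] true AND true = true
[2.1] false OR true = true
[2.2.2.1.1] true OR true = true
[2.2.2.1] NOT true = false
[2.2.2] NOT false = true
[2.2] true → true = true
[2] true OR true = true
[root] true AND true = true
Overall: true → approved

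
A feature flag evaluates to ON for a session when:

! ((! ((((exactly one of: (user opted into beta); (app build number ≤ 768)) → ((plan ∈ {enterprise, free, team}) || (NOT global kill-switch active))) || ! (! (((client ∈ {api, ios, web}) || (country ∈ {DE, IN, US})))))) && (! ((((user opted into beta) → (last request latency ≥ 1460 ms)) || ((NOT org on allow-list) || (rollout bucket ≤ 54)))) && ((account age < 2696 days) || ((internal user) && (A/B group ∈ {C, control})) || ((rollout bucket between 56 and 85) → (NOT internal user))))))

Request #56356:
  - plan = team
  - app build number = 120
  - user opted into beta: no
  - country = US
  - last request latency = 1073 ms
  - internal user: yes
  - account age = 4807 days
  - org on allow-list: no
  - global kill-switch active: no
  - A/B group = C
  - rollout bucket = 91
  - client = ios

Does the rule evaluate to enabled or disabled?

Atomic conditions:
  user opted into beta: no → false
  app build number ≤ 768: 120 ≤ 768 is true
  plan ∈ {enterprise, free, team}: team is in the set → true
  NOT global kill-switch active: no → true
  client ∈ {api, ios, web}: ios is in the set → true
  country ∈ {DE, IN, US}: US is in the set → true
  last request latency ≥ 1460 ms: 1073 ≥ 1460 is false
  NOT org on allow-list: no → true
  rollout bucket ≤ 54: 91 ≤ 54 is false
  account age < 2696 days: 4807 < 2696 is false
  internal user: yes → true
  A/B group ∈ {C, control}: C is in the set → true
  rollout bucket between 56 and 85: 91 in [56, 85] is false
  NOT internal user: yes → false
Combine:
[1.1.1.1.1] exactly-one(false, true) = true
[1.1.1.1.2] true OR true = true
[1.1.1.1] true → true = true
[1.1.1.2.1.1] true OR true = true
[1.1.1.2.1] NOT true = false
[1.1.1.2] NOT false = true
[1.1.1] true OR true = true
[1.1] NOT true = false
[1.2.1.1.1] false → false (antecedent false ⇒ implication holds) = true
[1.2.1.1.2] true OR false = true
[1.2.1.1] true OR true = true
[1.2.1] NOT true = false
[1.2.2.2] true AND true = true
[1.2.2.3] false → false (antecedent false ⇒ implication holds) = true
[1.2.2] false OR true OR true = true
[1.2] false AND true = false
[1] false AND false = false
[root] NOT false = true
Overall: true → enabled

Enabled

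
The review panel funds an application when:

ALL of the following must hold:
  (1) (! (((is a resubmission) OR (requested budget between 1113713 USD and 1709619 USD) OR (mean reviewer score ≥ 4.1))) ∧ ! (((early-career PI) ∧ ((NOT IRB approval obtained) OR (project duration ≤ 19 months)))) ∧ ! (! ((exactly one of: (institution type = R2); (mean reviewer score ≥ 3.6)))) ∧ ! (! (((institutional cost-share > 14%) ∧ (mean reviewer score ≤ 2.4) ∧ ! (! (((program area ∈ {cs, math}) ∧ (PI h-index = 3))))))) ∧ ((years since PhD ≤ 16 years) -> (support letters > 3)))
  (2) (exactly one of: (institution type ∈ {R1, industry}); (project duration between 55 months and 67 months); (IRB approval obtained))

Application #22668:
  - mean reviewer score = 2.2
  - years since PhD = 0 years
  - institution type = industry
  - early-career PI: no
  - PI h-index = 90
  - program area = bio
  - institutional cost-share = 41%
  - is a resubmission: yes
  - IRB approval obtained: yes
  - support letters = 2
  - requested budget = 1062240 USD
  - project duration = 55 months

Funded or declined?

Atomic conditions:
  is a resubmission: yes → true
  requested budget between 1113713 USD and 1709619 USD: 1062240 in [1113713, 1709619] is false
  mean reviewer score ≥ 4.1: 2.2 ≥ 4.1 is false
  early-career PI: no → false
  NOT IRB approval obtained: yes → false
  project duration ≤ 19 months: 55 ≤ 19 is false
  institution type = R2: industry == R2 is false
  mean reviewer score ≥ 3.6: 2.2 ≥ 3.6 is false
  institutional cost-share > 14%: 41 > 14 is true
  mean reviewer score ≤ 2.4: 2.2 ≤ 2.4 is true
  program area ∈ {cs, math}: bio is not in the set → false
  PI h-index = 3: 90 == 3 is false
  years since PhD ≤ 16 years: 0 ≤ 16 is true
  support letters > 3: 2 > 3 is false
  institution type ∈ {R1, industry}: industry is in the set → true
  project duration between 55 months and 67 months: 55 in [55, 67] is true
  IRB approval obtained: yes → true
Combine:
[1.1.1] true OR false OR false = true
[1.1] NOT true = false
[1.2.1.2] false OR false = false
[1.2.1] false AND false = false
[1.2] NOT false = true
[1.3.1.1] exactly-one(false, false) = false
[1.3.1] NOT false = true
[1.3] NOT true = false
[1.4.1.1.3.1.1] false AND false = false
[1.4.1.1.3.1] NOT false = true
[1.4.1.1.3] NOT true = false
[1.4.1.1] true AND true AND false = false
[1.4.1] NOT false = true
[1.4] NOT true = false
[1.5] true → false = false
[1] false AND true AND false AND false AND false = false
[2] exactly-one(true, true, true) = false
[root] false AND false = false
Overall: false → declined

Declined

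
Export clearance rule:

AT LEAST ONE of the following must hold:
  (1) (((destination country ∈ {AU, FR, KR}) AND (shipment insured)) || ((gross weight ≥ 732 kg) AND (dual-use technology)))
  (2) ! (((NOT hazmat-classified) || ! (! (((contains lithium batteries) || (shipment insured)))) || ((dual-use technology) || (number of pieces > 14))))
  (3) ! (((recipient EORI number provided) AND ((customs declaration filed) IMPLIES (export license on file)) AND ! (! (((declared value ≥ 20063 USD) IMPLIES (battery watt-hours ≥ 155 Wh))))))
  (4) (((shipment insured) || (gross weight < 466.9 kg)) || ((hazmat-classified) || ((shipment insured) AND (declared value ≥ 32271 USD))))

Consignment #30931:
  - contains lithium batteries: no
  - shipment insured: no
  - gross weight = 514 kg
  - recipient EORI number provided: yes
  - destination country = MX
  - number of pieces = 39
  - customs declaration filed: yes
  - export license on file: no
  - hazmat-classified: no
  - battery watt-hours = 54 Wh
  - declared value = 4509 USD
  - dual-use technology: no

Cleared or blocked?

Atomic conditions:
  destination country ∈ {AU, FR, KR}: MX is not in the set → false
  shipment insured: no → false
  gross weight ≥ 732 kg: 514 ≥ 732 is false
  dual-use technology: no → false
  NOT hazmat-classified: no → true
  contains lithium batteries: no → false
  number of pieces > 14: 39 > 14 is true
  recipient EORI number provided: yes → true
  customs declaration filed: yes → true
  export license on file: no → false
  declared value ≥ 20063 USD: 4509 ≥ 20063 is false
  battery watt-hours ≥ 155 Wh: 54 ≥ 155 is false
  gross weight < 466.9 kg: 514 < 466.9 is false
  hazmat-classified: no → false
  declared value ≥ 32271 USD: 4509 ≥ 32271 is false
Combine:
[1.1] false AND false = false
[1.2] false AND false = false
[1] false OR false = false
[2.1.2.1.1] false OR false = false
[2.1.2.1] NOT false = true
[2.1.2] NOT true = false
[2.1.3] false OR true = true
[2.1] true OR false OR true = true
[2] NOT true = false
[3.1.2] true → false = false
[3.1.3.1.1] false → false (antecedent false ⇒ implication holds) = true
[3.1.3.1] NOT true = false
[3.1.3] NOT false = true
[3.1] true AND false AND true = false
[3] NOT false = true
[4.1] false OR false = false
[4.2.2] false AND false = false
[4.2] false OR false = false
[4] false OR false = false
[root] false OR false OR true OR false = true
Overall: true → cleared

Cleared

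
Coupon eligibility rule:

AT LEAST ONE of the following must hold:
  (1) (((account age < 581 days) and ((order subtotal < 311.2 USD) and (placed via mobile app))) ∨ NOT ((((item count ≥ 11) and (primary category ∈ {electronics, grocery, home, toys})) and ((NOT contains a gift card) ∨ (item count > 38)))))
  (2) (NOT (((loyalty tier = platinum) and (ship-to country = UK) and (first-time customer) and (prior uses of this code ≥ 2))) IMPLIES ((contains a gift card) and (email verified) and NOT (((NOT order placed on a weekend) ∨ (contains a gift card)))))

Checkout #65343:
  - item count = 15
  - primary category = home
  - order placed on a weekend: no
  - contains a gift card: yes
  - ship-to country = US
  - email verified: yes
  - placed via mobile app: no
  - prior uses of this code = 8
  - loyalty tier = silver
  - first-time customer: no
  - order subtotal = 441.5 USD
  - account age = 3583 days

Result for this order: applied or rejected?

Atomic conditions:
  account age < 581 days: 3583 < 581 is false
  order subtotal < 311.2 USD: 441.5 < 311.2 is false
  placed via mobile app: no → false
  item count ≥ 11: 15 ≥ 11 is true
  primary category ∈ {electronics, grocery, home, toys}: home is in the set → true
  NOT contains a gift card: yes → false
  item count > 38: 15 > 38 is false
  loyalty tier = platinum: silver == platinum is false
  ship-to country = UK: US == UK is false
  first-time customer: no → false
  prior uses of this code ≥ 2: 8 ≥ 2 is true
  contains a gift card: yes → true
  email verified: yes → true
  NOT order placed on a weekend: no → true
Combine:
[1.1.2] false AND false = false
[1.1] false AND false = false
[1.2.1.1] true AND true = true
[1.2.1.2] false OR false = false
[1.2.1] true AND false = false
[1.2] NOT false = true
[1] false OR true = true
[2.1.1] false AND false AND false AND true = false
[2.1] NOT false = true
[2.2.3.1] true OR true = true
[2.2.3] NOT true = false
[2.2] true AND true AND false = false
[2] true → false = false
[root] true OR false = true
Overall: true → applied

Applied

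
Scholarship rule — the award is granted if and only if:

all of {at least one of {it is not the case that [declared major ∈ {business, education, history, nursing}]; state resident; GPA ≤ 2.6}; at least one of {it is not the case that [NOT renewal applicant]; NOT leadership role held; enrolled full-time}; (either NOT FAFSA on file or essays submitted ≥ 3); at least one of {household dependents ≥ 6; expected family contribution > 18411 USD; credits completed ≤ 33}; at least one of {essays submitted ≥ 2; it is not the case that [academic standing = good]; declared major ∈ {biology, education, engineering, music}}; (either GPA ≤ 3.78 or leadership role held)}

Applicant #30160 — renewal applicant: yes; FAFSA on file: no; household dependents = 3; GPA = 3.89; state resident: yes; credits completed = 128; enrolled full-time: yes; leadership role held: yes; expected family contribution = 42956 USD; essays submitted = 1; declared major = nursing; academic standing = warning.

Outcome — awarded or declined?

Atomic conditions:
  declared major ∈ {business, education, history, nursing}: nursing is in the set → true
  state resident: yes → true
  GPA ≤ 2.6: 3.89 ≤ 2.6 is false
  NOT renewal applicant: yes → false
  NOT leadership role held: yes → false
  enrolled full-time: yes → true
  NOT FAFSA on file: no → true
  essays submitted ≥ 3: 1 ≥ 3 is false
  household dependents ≥ 6: 3 ≥ 6 is false
  expected family contribution > 18411 USD: 42956 > 18411 is true
  credits completed ≤ 33: 128 ≤ 33 is false
  essays submitted ≥ 2: 1 ≥ 2 is false
  academic standing = good: warning == good is false
  declared major ∈ {biology, education, engineering, music}: nursing is not in the set → false
  GPA ≤ 3.78: 3.89 ≤ 3.78 is false
  leadership role held: yes → true
Combine:
[1.1] NOT true = false
[1] false OR true OR false = true
[2.1] NOT false = true
[2] true OR false OR true = true
[3] true OR false = true
[4] false OR true OR false = true
[5.2] NOT false = true
[5] false OR true OR false = true
[6] false OR true = true
[root] true AND true AND true AND true AND true AND true = true
Overall: true → awarded

Awarded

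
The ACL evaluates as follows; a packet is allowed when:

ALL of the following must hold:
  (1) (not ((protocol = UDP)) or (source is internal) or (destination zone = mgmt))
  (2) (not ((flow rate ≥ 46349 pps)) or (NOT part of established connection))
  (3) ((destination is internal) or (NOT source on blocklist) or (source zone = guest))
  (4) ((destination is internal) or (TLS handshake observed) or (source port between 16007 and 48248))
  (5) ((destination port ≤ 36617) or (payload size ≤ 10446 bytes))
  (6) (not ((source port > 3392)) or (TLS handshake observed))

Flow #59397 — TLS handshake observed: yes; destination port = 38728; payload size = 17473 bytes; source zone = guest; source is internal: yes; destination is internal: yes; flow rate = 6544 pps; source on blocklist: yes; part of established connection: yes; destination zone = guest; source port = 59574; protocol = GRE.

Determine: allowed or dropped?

Atomic conditions:
  protocol = UDP: GRE == UDP is false
  source is internal: yes → true
  destination zone = mgmt: guest == mgmt is false
  flow rate ≥ 46349 pps: 6544 ≥ 46349 is false
  NOT part of established connection: yes → false
  destination is internal: yes → true
  NOT source on blocklist: yes → false
  source zone = guest: guest == guest is true
  TLS handshake observed: yes → true
  source port between 16007 and 48248: 59574 in [16007, 48248] is false
  destination port ≤ 36617: 38728 ≤ 36617 is false
  payload size ≤ 10446 bytes: 17473 ≤ 10446 is false
  source port > 3392: 59574 > 3392 is true
Combine:
[1.1] NOT false = true
[1] true OR true OR false = true
[2.1] NOT false = true
[2] true OR false = true
[3] true OR false OR true = true
[4] true OR true OR false = true
[5] false OR false = false
[6.1] NOT true = false
[6] false OR true = true
[root] true AND true AND true AND true AND false AND true = false
Overall: false → dropped

Dropped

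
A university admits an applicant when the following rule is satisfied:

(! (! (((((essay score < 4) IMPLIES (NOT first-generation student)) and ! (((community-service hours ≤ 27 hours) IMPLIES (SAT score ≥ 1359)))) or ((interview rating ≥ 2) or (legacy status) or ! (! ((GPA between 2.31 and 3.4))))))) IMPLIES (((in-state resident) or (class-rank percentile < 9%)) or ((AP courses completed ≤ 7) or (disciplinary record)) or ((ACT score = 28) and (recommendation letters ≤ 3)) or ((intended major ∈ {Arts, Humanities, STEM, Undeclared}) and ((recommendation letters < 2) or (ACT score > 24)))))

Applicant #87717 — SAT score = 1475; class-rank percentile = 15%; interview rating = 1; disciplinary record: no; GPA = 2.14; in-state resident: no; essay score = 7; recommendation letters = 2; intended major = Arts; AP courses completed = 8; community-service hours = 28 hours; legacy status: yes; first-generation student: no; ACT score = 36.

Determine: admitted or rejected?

Admitted

Atomic conditions:
  essay score < 4: 7 < 4 is false
  NOT first-generation student: no → true
  community-service hours ≤ 27 hours: 28 ≤ 27 is false
  SAT score ≥ 1359: 1475 ≥ 1359 is true
  interview rating ≥ 2: 1 ≥ 2 is false
  legacy status: yes → true
  GPA between 2.31 and 3.4: 2.14 in [2.31, 3.4] is false
  in-state resident: no → false
  class-rank percentile < 9%: 15 < 9 is false
  AP courses completed ≤ 7: 8 ≤ 7 is false
  disciplinary record: no → false
  ACT score = 28: 36 == 28 is false
  recommendation letters ≤ 3: 2 ≤ 3 is true
  intended major ∈ {Arts, Humanities, STEM, Undeclared}: Arts is in the set → true
  recommendation letters < 2: 2 < 2 is false
  ACT score > 24: 36 > 24 is true
Combine:
[1.1.1.1.1] false → true (antecedent false ⇒ implication holds) = true
[1.1.1.1.2.1] false → true (antecedent false ⇒ implication holds) = true
[1.1.1.1.2] NOT true = false
[1.1.1.1] true AND false = false
[1.1.1.2.3.1] NOT false = true
[1.1.1.2.3] NOT true = false
[1.1.1.2] false OR true OR false = true
[1.1.1] false OR true = true
[1.1] NOT true = false
[1] NOT false = true
[2.1] false OR false = false
[2.2] false OR false = false
[2.3] false AND true = false
[2.4.2] false OR true = true
[2.4] true AND true = true
[2] false OR false OR false OR true = true
[root] true → true = true
Overall: true → admitted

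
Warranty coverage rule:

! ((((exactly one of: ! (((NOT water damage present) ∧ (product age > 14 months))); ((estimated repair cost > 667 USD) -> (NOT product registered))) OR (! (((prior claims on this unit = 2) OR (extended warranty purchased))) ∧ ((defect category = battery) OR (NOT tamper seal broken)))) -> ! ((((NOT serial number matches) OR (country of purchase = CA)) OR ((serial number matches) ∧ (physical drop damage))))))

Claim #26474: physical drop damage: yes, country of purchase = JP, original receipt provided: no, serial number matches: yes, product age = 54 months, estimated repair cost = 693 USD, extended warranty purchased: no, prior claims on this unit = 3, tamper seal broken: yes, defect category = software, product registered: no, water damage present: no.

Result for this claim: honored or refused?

Atomic conditions:
  NOT water damage present: no → true
  product age > 14 months: 54 > 14 is true
  estimated repair cost > 667 USD: 693 > 667 is true
  NOT product registered: no → true
  prior claims on this unit = 2: 3 == 2 is false
  extended warranty purchased: no → false
  defect category = battery: software == battery is false
  NOT tamper seal broken: yes → false
  NOT serial number matches: yes → false
  country of purchase = CA: JP == CA is false
  serial number matches: yes → true
  physical drop damage: yes → true
Combine:
[1.1.1.1.1] true AND true = true
[1.1.1.1] NOT true = false
[1.1.1.2] true → true = true
[1.1.1] exactly-one(false, true) = true
[1.1.2.1.1] false OR false = false
[1.1.2.1] NOT false = true
[1.1.2.2] false OR false = false
[1.1.2] true AND false = false
[1.1] true OR false = true
[1.2.1.1] false OR false = false
[1.2.1.2] true AND true = true
[1.2.1] false OR true = true
[1.2] NOT true = false
[1] true → false = false
[root] NOT false = true
Overall: true → honored

Honored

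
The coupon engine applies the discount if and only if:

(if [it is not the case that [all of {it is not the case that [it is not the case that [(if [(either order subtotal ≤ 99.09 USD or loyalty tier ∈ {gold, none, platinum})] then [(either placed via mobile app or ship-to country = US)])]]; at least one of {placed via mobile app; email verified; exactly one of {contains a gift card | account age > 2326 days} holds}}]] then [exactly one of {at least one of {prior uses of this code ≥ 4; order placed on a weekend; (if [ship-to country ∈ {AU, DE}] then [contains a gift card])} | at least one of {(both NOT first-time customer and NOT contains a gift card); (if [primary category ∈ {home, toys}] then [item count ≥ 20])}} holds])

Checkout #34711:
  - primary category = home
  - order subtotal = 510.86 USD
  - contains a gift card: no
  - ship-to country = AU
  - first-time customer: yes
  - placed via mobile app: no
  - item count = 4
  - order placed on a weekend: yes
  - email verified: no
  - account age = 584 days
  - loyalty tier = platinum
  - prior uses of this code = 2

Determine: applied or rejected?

Atomic conditions:
  order subtotal ≤ 99.09 USD: 510.86 ≤ 99.09 is false
  loyalty tier ∈ {gold, none, platinum}: platinum is in the set → true
  placed via mobile app: no → false
  ship-to country = US: AU == US is false
  email verified: no → false
  contains a gift card: no → false
  account age > 2326 days: 584 > 2326 is false
  prior uses of this code ≥ 4: 2 ≥ 4 is false
  order placed on a weekend: yes → true
  ship-to country ∈ {AU, DE}: AU is in the set → true
  NOT first-time customer: yes → false
  NOT contains a gift card: no → true
  primary category ∈ {home, toys}: home is in the set → true
  item count ≥ 20: 4 ≥ 20 is false
Combine:
[1.1.1.1.1.1] false OR true = true
[1.1.1.1.1.2] false OR false = false
[1.1.1.1.1] true → false = false
[1.1.1.1] NOT false = true
[1.1.1] NOT true = false
[1.1.2.3] exactly-one(false, false) = false
[1.1.2] false OR false OR false = false
[1.1] false AND false = false
[1] NOT false = true
[2.1.3] true → false = false
[2.1] false OR true OR false = true
[2.2.1] false AND true = false
[2.2.2] true → false = false
[2.2] false OR false = false
[2] exactly-one(true, false) = true
[root] true → true = true
Overall: true → applied

Applied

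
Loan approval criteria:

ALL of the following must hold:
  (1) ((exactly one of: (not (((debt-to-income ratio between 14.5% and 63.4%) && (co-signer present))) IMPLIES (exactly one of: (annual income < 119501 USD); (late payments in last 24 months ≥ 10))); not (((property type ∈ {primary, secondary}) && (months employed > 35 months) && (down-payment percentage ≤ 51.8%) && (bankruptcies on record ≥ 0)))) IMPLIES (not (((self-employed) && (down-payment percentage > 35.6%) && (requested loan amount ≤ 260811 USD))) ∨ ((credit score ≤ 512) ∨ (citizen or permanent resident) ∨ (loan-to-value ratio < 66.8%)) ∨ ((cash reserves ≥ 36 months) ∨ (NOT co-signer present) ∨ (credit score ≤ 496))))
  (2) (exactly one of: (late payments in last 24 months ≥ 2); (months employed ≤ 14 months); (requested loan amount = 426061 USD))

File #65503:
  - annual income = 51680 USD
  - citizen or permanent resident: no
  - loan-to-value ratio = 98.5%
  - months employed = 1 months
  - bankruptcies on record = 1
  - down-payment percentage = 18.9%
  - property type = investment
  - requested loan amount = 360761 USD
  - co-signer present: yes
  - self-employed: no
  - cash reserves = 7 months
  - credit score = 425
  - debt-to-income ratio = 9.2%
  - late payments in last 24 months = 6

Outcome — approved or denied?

Atomic conditions:
  debt-to-income ratio between 14.5% and 63.4%: 9.2 in [14.5, 63.4] is false
  co-signer present: yes → true
  annual income < 119501 USD: 51680 < 119501 is true
  late payments in last 24 months ≥ 10: 6 ≥ 10 is false
  property type ∈ {primary, secondary}: investment is not in the set → false
  months employed > 35 months: 1 > 35 is false
  down-payment percentage ≤ 51.8%: 18.9 ≤ 51.8 is true
  bankruptcies on record ≥ 0: 1 ≥ 0 is true
  self-employed: no → false
  down-payment percentage > 35.6%: 18.9 > 35.6 is false
  requested loan amount ≤ 260811 USD: 360761 ≤ 260811 is false
  credit score ≤ 512: 425 ≤ 512 is true
  citizen or permanent resident: no → false
  loan-to-value ratio < 66.8%: 98.5 < 66.8 is false
  cash reserves ≥ 36 months: 7 ≥ 36 is false
  NOT co-signer present: yes → false
  credit score ≤ 496: 425 ≤ 496 is true
  late payments in last 24 months ≥ 2: 6 ≥ 2 is true
  months employed ≤ 14 months: 1 ≤ 14 is true
  requested loan amount = 426061 USD: 360761 == 426061 is false
Combine:
[1.1.1.1.1] false AND true = false
[1.1.1.1] NOT false = true
[1.1.1.2] exactly-one(true, false) = true
[1.1.1] true → true = true
[1.1.2.1] false AND false AND true AND true = false
[1.1.2] NOT false = true
[1.1] exactly-one(true, true) = false
[1.2.1.1] false AND false AND false = false
[1.2.1] NOT false = true
[1.2.2] true OR false OR false = true
[1.2.3] false OR false OR true = true
[1.2] true OR true OR true = true
[1] false → true (antecedent false ⇒ implication holds) = true
[2] exactly-one(true, true, false) = false
[root] true AND false = false
Overall: false → denied

Denied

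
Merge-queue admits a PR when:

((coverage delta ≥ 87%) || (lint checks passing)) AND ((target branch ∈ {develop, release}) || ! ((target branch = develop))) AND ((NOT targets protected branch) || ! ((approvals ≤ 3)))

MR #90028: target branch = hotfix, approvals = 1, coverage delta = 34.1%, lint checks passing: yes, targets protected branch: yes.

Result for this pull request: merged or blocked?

Blocked

Atomic conditions:
  coverage delta ≥ 87%: 34.1 ≥ 87 is false
  lint checks passing: yes → true
  target branch ∈ {develop, release}: hotfix is not in the set → false
  target branch = develop: hotfix == develop is false
  NOT targets protected branch: yes → false
  approvals ≤ 3: 1 ≤ 3 is true
Combine:
[1] false OR true = true
[2.2] NOT false = true
[2] false OR true = true
[3.2] NOT true = false
[3] false OR false = false
[root] true AND true AND false = false
Overall: false → blocked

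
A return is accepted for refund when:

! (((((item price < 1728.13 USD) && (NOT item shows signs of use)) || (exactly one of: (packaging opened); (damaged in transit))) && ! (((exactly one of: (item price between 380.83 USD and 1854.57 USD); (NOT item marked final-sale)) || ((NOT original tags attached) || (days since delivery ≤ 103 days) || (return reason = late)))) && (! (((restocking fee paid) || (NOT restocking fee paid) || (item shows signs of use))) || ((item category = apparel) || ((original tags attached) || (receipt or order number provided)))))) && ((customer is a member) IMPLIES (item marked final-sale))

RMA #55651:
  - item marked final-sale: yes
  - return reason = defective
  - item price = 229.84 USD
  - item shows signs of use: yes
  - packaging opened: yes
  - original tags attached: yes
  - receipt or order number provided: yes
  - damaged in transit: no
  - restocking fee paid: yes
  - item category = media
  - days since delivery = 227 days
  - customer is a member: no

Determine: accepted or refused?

Refused

Atomic conditions:
  item price < 1728.13 USD: 229.84 < 1728.13 is true
  NOT item shows signs of use: yes → false
  packaging opened: yes → true
  damaged in transit: no → false
  item price between 380.83 USD and 1854.57 USD: 229.84 in [380.83, 1854.57] is false
  NOT item marked final-sale: yes → false
  NOT original tags attached: yes → false
  days since delivery ≤ 103 days: 227 ≤ 103 is false
  return reason = late: defective == late is false
  restocking fee paid: yes → true
  NOT restocking fee paid: yes → false
  item shows signs of use: yes → true
  item category = apparel: media == apparel is false
  original tags attached: yes → true
  receipt or order number provided: yes → true
  customer is a member: no → false
  item marked final-sale: yes → true
Combine:
[1.1.1.1] true AND false = false
[1.1.1.2] exactly-one(true, false) = true
[1.1.1] false OR true = true
[1.1.2.1.1] exactly-one(false, false) = false
[1.1.2.1.2] false OR false OR false = false
[1.1.2.1] false OR false = false
[1.1.2] NOT false = true
[1.1.3.1.1] true OR false OR true = true
[1.1.3.1] NOT true = false
[1.1.3.2.2] true OR true = true
[1.1.3.2] false OR true = true
[1.1.3] false OR true = true
[1.1] true AND true AND true = true
[1] NOT true = false
[2] false → true (antecedent false ⇒ implication holds) = true
[root] false AND true = false
Overall: false → refused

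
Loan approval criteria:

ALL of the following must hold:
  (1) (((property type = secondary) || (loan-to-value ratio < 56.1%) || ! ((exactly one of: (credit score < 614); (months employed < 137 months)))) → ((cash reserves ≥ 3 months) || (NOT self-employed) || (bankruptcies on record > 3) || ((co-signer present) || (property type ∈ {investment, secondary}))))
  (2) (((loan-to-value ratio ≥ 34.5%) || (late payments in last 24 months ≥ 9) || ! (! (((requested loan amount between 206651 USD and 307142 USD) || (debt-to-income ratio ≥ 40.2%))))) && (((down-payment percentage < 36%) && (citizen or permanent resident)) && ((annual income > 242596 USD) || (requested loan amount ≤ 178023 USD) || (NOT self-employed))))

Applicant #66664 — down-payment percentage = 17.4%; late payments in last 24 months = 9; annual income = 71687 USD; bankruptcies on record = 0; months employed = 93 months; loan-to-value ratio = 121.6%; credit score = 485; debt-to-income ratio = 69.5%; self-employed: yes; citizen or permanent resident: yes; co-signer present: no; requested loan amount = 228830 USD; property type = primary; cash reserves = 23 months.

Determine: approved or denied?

Denied

Atomic conditions:
  property type = secondary: primary == secondary is false
  loan-to-value ratio < 56.1%: 121.6 < 56.1 is false
  credit score < 614: 485 < 614 is true
  months employed < 137 months: 93 < 137 is true
  cash reserves ≥ 3 months: 23 ≥ 3 is true
  NOT self-employed: yes → false
  bankruptcies on record > 3: 0 > 3 is false
  co-signer present: no → false
  property type ∈ {investment, secondary}: primary is not in the set → false
  loan-to-value ratio ≥ 34.5%: 121.6 ≥ 34.5 is true
  late payments in last 24 months ≥ 9: 9 ≥ 9 is true
  requested loan amount between 206651 USD and 307142 USD: 228830 in [206651, 307142] is true
  debt-to-income ratio ≥ 40.2%: 69.5 ≥ 40.2 is true
  down-payment percentage < 36%: 17.4 < 36 is true
  citizen or permanent resident: yes → true
  annual income > 242596 USD: 71687 > 242596 is false
  requested loan amount ≤ 178023 USD: 228830 ≤ 178023 is false
Combine:
[1.1.3.1] exactly-one(true, true) = false
[1.1.3] NOT false = true
[1.1] false OR false OR true = true
[1.2.4] false OR false = false
[1.2] true OR false OR false OR false = true
[1] true → true = true
[2.1.3.1.1] true OR true = true
[2.1.3.1] NOT true = false
[2.1.3] NOT false = true
[2.1] true OR true OR true = true
[2.2.1] true AND true = true
[2.2.2] false OR false OR false = false
[2.2] true AND false = false
[2] true AND false = false
[root] true AND false = false
Overall: false → denied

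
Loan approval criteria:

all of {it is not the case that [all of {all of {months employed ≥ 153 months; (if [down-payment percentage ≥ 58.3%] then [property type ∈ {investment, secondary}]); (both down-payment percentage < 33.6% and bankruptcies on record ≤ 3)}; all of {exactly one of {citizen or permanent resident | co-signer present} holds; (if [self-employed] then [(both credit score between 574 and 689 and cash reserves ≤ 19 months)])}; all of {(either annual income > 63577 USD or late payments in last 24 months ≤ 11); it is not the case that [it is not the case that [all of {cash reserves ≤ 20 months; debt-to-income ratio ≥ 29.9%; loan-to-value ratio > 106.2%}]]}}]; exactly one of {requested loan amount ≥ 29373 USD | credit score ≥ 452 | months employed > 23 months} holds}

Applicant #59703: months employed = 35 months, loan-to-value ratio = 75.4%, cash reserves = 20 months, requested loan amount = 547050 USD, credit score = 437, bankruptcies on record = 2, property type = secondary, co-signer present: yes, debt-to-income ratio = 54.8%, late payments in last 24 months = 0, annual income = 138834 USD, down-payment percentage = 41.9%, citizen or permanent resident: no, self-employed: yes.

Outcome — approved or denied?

Atomic conditions:
  months employed ≥ 153 months: 35 ≥ 153 is false
  down-payment percentage ≥ 58.3%: 41.9 ≥ 58.3 is false
  property type ∈ {investment, secondary}: secondary is in the set → true
  down-payment percentage < 33.6%: 41.9 < 33.6 is false
  bankruptcies on record ≤ 3: 2 ≤ 3 is true
  citizen or permanent resident: no → false
  co-signer present: yes → true
  self-employed: yes → true
  credit score between 574 and 689: 437 in [574, 689] is false
  cash reserves ≤ 19 months: 20 ≤ 19 is false
  annual income > 63577 USD: 138834 > 63577 is true
  late payments in last 24 months ≤ 11: 0 ≤ 11 is true
  cash reserves ≤ 20 months: 20 ≤ 20 is true
  debt-to-income ratio ≥ 29.9%: 54.8 ≥ 29.9 is true
  loan-to-value ratio > 106.2%: 75.4 > 106.2 is false
  requested loan amount ≥ 29373 USD: 547050 ≥ 29373 is true
  credit score ≥ 452: 437 ≥ 452 is false
  months employed > 23 months: 35 > 23 is true
Combine:
[1.1.1.2] false → true (antecedent false ⇒ implication holds) = true
[1.1.1.3] false AND true = false
[1.1.1] false AND true AND false = false
[1.1.2.1] exactly-one(false, true) = true
[1.1.2.2.2] false AND false = false
[1.1.2.2] true → false = false
[1.1.2] true AND false = false
[1.1.3.1] true OR true = true
[1.1.3.2.1.1] true AND true AND false = false
[1.1.3.2.1] NOT false = true
[1.1.3.2] NOT true = false
[1.1.3] true AND false = false
[1.1] false AND false AND false = false
[1] NOT false = true
[2] exactly-one(true, false, true) = false
[root] true AND false = false
Overall: false → denied

Denied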